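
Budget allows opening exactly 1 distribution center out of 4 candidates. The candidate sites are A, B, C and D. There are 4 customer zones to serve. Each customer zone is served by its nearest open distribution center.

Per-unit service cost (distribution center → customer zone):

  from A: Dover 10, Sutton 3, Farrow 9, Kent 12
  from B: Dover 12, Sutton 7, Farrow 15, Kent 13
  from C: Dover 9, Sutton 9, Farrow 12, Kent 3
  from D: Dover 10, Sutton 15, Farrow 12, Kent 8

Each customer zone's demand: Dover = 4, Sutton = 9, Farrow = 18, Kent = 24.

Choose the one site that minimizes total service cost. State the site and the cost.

With exactly 1 open, each customer zone uses its cheapest among the chosen.
{C}: Dover→C 9·4=36, Sutton→C 9·9=81, Farrow→C 12·18=216, Kent→C 3·24=72. Service cost 405.
{A}: service cost 517
{D}: service cost 583
Among all 4 size-1 choices, {C} is lowest.

Choose C only; total service cost 405.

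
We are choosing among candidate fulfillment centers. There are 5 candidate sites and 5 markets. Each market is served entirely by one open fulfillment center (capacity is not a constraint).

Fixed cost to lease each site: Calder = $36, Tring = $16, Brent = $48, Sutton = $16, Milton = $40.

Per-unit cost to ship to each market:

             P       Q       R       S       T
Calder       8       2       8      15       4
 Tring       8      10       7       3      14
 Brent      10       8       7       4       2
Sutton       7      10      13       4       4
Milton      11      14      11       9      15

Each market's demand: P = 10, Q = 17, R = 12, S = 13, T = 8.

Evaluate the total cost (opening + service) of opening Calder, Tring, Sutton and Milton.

Total cost: 367

Each market is assigned to its cheapest site among the open ones.
{Calder, Tring, Sutton, Milton}: P→Sutton 7·10=70, Q→Calder 2·17=34, R→Tring 7·12=84, S→Tring 3·13=39, T→Calder 4·8=32. Service 259; fixed 108; total 367.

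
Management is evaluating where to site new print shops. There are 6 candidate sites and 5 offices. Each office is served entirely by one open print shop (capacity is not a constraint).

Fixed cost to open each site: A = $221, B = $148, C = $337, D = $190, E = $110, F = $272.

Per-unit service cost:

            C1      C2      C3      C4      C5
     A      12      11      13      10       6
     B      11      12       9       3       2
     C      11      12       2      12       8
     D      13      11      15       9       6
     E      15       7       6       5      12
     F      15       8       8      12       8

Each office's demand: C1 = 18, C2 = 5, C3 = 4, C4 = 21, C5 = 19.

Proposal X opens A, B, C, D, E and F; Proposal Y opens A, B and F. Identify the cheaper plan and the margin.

Proposal X: {A, B, C, D, E, F}: C1→B 11·18=198, C2→E 7·5=35, C3→C 2·4=8, C4→B 3·21=63, C5→B 2·19=38. Service 342; fixed 1278; total 1620.
Proposal Y: {A, B, F}: C1→B 11·18=198, C2→F 8·5=40, C3→F 8·4=32, C4→B 3·21=63, C5→B 2·19=38. Service 371; fixed 641; total 1012.
Difference: |1620 − 1012| = 608.

Proposal Y is cheaper by 608.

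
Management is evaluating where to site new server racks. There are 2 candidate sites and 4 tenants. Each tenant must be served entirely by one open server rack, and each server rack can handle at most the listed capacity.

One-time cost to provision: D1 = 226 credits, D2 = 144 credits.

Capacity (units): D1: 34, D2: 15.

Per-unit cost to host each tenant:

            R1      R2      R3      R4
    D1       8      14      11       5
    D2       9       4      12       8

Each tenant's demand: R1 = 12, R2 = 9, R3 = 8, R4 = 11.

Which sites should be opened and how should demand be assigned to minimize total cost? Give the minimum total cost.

Minimum total cost: 645

Open {D1, D2}: R1→D1 8·12=96, R2→D2 4·9=36, R3→D1 11·8=88, R4→D1 5·11=55.
Loads: D1 carries 31/34, D2 carries 9/15. Service 275; fixed 370; total 645.
Next best feasible plan costs 743.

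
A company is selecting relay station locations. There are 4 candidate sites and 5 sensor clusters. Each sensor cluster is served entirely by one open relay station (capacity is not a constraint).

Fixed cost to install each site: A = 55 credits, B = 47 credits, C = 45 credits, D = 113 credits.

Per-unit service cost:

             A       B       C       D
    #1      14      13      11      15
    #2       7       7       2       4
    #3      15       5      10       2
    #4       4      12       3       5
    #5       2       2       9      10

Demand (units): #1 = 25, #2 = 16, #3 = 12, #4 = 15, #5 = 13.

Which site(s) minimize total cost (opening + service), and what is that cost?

Open B and C; minimum total cost 530.

For any fixed open set, each sensor cluster goes to its cheapest open site; total = fixed + service.
{B, C}: #1→C 11·25=275, #2→C 2·16=32, #3→B 5·12=60, #4→C 3·15=45, #5→B 2·13=26. Service 438; fixed 92; total 530.
{A, B, C}: #1→C 11·25=275, #2→C 2·16=32, #3→B 5·12=60, #4→C 3·15=45, #5→A 2·13=26. Service 438; fixed 147; total 585.
{A, C}: service 498 + fixed 100 = 598
{A, B, C, D}: service 402 + fixed 260 = 662
(All 15 nonempty subsets were checked; B and C is lowest.)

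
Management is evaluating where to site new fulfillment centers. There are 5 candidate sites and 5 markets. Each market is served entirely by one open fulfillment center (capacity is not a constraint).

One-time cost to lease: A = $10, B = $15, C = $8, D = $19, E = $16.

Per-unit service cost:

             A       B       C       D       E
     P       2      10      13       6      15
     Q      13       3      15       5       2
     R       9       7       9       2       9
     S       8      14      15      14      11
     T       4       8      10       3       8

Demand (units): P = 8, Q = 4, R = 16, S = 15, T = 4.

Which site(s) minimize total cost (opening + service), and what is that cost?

For any fixed open set, each market goes to its cheapest open site; total = fixed + service.
{A, D}: P→A 2·8=16, Q→D 5·4=20, R→D 2·16=32, S→A 8·15=120, T→D 3·4=12. Service 200; fixed 29; total 229.
{A, D, E}: service 188 + fixed 45 = 233
{A, B, D}: P→A 2·8=16, Q→B 3·4=12, R→D 2·16=32, S→A 8·15=120, T→D 3·4=12. Service 192; fixed 44; total 236.
{A, B, C, D, E}: service 188 + fixed 68 = 256
No other subset beats 229.

Open A and D; minimum total cost 229.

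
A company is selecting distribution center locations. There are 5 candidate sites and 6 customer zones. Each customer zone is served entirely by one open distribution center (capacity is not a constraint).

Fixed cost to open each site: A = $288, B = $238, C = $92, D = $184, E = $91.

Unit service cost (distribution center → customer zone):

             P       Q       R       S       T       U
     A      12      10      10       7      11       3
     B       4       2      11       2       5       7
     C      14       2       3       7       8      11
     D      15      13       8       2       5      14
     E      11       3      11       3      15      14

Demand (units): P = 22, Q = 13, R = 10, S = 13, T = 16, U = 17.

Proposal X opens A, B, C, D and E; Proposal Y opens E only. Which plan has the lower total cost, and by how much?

Proposal X: {A, B, C, D, E}: P→B 4·22=88, Q→B 2·13=26, R→C 3·10=30, S→B 2·13=26, T→B 5·16=80, U→A 3·17=51. Service 301; fixed 893; total 1194.
Proposal Y: {E}: P→E 11·22=242, Q→E 3·13=39, R→E 11·10=110, S→E 3·13=39, T→E 15·16=240, U→E 14·17=238. Service 908; fixed 91; total 999.
Difference: |1194 − 999| = 195.

Proposal Y is cheaper by 195.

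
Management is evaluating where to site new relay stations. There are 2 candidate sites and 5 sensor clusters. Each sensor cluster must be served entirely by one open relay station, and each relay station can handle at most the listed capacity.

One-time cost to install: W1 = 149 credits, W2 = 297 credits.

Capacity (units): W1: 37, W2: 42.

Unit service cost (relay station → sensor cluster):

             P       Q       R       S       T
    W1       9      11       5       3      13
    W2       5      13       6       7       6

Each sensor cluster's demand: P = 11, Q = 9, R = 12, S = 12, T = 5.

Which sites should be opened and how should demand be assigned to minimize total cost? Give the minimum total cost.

Open {W1, W2}: P→W2 5·11=55, Q→W1 11·9=99, R→W1 5·12=60, S→W1 3·12=36, T→W2 6·5=30.
Loads: W1 carries 33/37, W2 carries 16/42. Service 280; fixed 446; total 726.
Next best feasible plan costs 738.

Minimum total cost: 726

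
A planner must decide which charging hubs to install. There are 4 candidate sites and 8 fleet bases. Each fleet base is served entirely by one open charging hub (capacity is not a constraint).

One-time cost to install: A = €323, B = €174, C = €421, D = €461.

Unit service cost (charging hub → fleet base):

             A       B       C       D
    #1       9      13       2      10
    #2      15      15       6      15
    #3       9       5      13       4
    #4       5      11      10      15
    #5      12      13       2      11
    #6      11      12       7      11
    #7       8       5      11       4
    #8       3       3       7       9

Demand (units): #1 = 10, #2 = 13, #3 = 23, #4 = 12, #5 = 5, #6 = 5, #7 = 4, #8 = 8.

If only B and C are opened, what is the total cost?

Each fleet base is assigned to its cheapest site among the open ones.
{B, C}: #1→C 2·10=20, #2→C 6·13=78, #3→B 5·23=115, #4→C 10·12=120, #5→C 2·5=10, #6→C 7·5=35, #7→B 5·4=20, #8→B 3·8=24. Service 422; fixed 595; total 1017.

Total cost: 1017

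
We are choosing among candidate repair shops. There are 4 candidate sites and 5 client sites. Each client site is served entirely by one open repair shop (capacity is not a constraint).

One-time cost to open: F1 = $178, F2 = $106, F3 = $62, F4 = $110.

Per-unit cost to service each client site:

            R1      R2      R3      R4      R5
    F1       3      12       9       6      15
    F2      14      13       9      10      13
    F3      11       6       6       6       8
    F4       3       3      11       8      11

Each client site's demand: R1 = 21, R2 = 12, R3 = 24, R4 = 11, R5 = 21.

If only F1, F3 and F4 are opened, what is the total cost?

Each client site is assigned to its cheapest site among the open ones.
{F1, F3, F4}: R1→F1 3·21=63, R2→F4 3·12=36, R3→F3 6·24=144, R4→F1 6·11=66, R5→F3 8·21=168. Service 477; fixed 350; total 827.

Total cost: 827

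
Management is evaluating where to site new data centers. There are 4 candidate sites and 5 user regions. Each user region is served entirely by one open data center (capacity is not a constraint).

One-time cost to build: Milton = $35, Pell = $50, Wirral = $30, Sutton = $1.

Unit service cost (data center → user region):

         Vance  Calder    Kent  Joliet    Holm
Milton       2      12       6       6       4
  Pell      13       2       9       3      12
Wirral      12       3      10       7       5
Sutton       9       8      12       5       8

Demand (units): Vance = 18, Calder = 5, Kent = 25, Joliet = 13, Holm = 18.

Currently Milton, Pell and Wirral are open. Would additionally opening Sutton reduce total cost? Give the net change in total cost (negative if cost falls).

Current service cost with {Milton, Pell, Wirral}: 307.
Adding Sutton: each user region re-picks its cheapest; new service cost 307, saving 0.
Extra fixed cost: 1. Net change = 1 − 0 = 1.
(Totals: 422 → 423.)

No — net change +1 (cost rises by 1).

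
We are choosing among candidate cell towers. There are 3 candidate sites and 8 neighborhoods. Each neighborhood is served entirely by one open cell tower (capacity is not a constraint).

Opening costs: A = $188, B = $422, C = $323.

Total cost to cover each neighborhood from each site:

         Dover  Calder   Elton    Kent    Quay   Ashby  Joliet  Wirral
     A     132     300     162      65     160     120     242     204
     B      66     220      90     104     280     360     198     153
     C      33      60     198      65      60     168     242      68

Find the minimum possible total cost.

Minimum total cost: 1217

For any fixed open set, each neighborhood goes to its cheapest open site; total = fixed + service.
{C}: Dover→C 33, Calder→C 60, Elton→C 198, Kent→C 65, Quay→C 60, Ashby→C 168, Joliet→C 242, Wirral→C 68. Service 894; fixed 323; total 1217.
{A, C}: service 810 + fixed 511 = 1321
{B, C}: Dover→C 33, Calder→C 60, Elton→B 90, Kent→C 65, Quay→C 60, Ashby→C 168, Joliet→B 198, Wirral→C 68. Service 742; fixed 745; total 1487.
{A, B, C}: Dover→C 33, Calder→C 60, Elton→B 90, Kent→A 65, Quay→C 60, Ashby→A 120, Joliet→B 198, Wirral→C 68. Service 694; fixed 933; total 1627.
No other subset beats 1217.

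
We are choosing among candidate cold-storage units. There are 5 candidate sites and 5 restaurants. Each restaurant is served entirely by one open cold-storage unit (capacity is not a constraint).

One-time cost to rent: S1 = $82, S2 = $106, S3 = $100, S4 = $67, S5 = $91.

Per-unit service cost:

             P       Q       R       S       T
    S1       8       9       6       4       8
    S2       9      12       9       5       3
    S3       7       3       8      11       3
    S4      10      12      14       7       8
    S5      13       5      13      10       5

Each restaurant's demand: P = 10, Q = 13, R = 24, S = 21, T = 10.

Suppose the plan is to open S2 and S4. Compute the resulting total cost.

Total cost: 770

Each restaurant is assigned to its cheapest site among the open ones.
{S2, S4}: P→S2 9·10=90, Q→S2 12·13=156, R→S2 9·24=216, S→S2 5·21=105, T→S2 3·10=30. Service 597; fixed 173; total 770.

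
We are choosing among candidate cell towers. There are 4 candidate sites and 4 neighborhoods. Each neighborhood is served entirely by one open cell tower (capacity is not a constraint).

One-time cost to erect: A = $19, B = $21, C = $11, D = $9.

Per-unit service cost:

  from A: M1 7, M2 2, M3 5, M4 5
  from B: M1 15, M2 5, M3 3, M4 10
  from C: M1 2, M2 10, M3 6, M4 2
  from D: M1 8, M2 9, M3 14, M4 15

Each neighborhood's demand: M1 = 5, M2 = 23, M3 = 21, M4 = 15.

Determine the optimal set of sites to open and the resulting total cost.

Open A, B and C; minimum total cost 200.

For any fixed open set, each neighborhood goes to its cheapest open site; total = fixed + service.
{A, B, C}: M1→C 2·5=10, M2→A 2·23=46, M3→B 3·21=63, M4→C 2·15=30. Service 149; fixed 51; total 200.
{A, B, C, D}: service 149 + fixed 60 = 209
{A, C}: service 191 + fixed 30 = 221
{D}: M1→D 8·5=40, M2→D 9·23=207, M3→D 14·21=294, M4→D 15·15=225. Service 766; fixed 9; total 775.
No other subset beats 200.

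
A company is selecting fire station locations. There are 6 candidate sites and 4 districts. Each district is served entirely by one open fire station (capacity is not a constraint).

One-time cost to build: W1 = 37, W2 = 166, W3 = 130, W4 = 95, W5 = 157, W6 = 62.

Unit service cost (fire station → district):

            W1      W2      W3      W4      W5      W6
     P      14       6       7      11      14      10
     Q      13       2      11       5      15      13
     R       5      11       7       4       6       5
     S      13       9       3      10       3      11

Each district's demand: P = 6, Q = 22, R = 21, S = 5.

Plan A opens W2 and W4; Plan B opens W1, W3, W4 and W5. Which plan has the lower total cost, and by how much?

Plan A: {W2, W4}: P→W2 6·6=36, Q→W2 2·22=44, R→W4 4·21=84, S→W2 9·5=45. Service 209; fixed 261; total 470.
Plan B: {W1, W3, W4, W5}: P→W3 7·6=42, Q→W4 5·22=110, R→W4 4·21=84, S→W3 3·5=15. Service 251; fixed 419; total 670.
Difference: |470 − 670| = 200.

Plan A is cheaper by 200.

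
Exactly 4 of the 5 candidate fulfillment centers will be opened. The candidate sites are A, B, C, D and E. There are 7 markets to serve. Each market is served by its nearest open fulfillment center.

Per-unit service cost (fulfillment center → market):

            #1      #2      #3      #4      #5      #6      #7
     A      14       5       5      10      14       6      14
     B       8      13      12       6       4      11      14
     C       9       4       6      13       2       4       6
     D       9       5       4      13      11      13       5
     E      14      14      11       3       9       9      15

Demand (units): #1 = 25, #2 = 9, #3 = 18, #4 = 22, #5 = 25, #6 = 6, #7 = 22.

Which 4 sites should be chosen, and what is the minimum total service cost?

Choose B, C, D and E; total service cost 558.

With exactly 4 open, each market uses its cheapest among the chosen.
{B, C, D, E}: #1→B 8·25=200, #2→C 4·9=36, #3→D 4·18=72, #4→E 3·22=66, #5→C 2·25=50, #6→C 4·6=24, #7→D 5·22=110. Service cost 558.
{A, C, D, E}: service cost 583
{A, B, C, E}: service cost 598
Among all 5 size-4 choices, {B, C, D, E} is lowest.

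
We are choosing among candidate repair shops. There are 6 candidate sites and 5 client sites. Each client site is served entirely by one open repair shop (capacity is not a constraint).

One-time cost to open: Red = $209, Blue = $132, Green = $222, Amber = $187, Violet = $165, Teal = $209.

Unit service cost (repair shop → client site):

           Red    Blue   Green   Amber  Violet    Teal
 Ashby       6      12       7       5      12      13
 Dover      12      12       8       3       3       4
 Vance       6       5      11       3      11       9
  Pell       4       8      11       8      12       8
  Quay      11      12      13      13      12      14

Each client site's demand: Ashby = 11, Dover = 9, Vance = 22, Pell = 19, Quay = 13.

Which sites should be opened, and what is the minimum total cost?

For any fixed open set, each client site goes to its cheapest open site; total = fixed + service.
{Amber}: Ashby→Amber 5·11=55, Dover→Amber 3·9=27, Vance→Amber 3·22=66, Pell→Amber 8·19=152, Quay→Amber 13·13=169. Service 469; fixed 187; total 656.
{Red}: Ashby→Red 6·11=66, Dover→Red 12·9=108, Vance→Red 6·22=132, Pell→Red 4·19=76, Quay→Red 11·13=143. Service 525; fixed 209; total 734.
{Red, Amber}: service 367 + fixed 396 = 763
{Red, Blue, Green, Amber, Violet, Teal}: Ashby→Amber 5·11=55, Dover→Amber 3·9=27, Vance→Amber 3·22=66, Pell→Red 4·19=76, Quay→Red 11·13=143. Service 367; fixed 1124; total 1491.
No other subset beats 656.

Open Amber only; minimum total cost 656.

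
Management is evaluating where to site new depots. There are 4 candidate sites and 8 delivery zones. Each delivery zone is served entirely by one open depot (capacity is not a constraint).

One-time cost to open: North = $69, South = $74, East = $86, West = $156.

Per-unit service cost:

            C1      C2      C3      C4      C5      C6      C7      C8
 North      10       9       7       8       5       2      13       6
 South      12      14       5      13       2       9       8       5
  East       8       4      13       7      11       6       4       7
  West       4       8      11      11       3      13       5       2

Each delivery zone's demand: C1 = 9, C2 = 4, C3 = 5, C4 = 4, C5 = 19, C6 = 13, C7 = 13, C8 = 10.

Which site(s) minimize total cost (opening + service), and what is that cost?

For any fixed open set, each delivery zone goes to its cheapest open site; total = fixed + service.
{South, East}: C1→East 8·9=72, C2→East 4·4=16, C3→South 5·5=25, C4→East 7·4=28, C5→South 2·19=38, C6→East 6·13=78, C7→East 4·13=52, C8→South 5·10=50. Service 359; fixed 160; total 519.
{North, West}: service 303 + fixed 225 = 528
{North, South, East}: C1→East 8·9=72, C2→East 4·4=16, C3→South 5·5=25, C4→East 7·4=28, C5→South 2·19=38, C6→North 2·13=26, C7→East 4·13=52, C8→South 5·10=50. Service 307; fixed 229; total 536.
{North, South, East, West}: C1→West 4·9=36, C2→East 4·4=16, C3→South 5·5=25, C4→East 7·4=28, C5→South 2·19=38, C6→North 2·13=26, C7→East 4·13=52, C8→West 2·10=20. Service 241; fixed 385; total 626.
No other subset beats 519.

Open South and East; minimum total cost 519.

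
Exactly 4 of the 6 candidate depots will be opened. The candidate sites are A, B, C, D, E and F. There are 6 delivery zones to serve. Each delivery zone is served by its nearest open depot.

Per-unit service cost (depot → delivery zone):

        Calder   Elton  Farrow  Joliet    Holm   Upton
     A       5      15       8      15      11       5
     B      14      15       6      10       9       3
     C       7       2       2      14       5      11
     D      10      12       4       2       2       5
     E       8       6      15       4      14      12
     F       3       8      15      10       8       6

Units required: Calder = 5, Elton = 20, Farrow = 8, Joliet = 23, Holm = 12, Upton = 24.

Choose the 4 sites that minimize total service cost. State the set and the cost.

With exactly 4 open, each delivery zone uses its cheapest among the chosen.
{B, C, D, F}: Calder→F 3·5=15, Elton→C 2·20=40, Farrow→C 2·8=16, Joliet→D 2·23=46, Holm→D 2·12=24, Upton→B 3·24=72. Service cost 213.
{A, B, C, D}: service cost 223
{B, C, D, E}: service cost 233
Among all 15 size-4 choices, {B, C, D, F} is lowest.

Choose B, C, D and F; total service cost 213.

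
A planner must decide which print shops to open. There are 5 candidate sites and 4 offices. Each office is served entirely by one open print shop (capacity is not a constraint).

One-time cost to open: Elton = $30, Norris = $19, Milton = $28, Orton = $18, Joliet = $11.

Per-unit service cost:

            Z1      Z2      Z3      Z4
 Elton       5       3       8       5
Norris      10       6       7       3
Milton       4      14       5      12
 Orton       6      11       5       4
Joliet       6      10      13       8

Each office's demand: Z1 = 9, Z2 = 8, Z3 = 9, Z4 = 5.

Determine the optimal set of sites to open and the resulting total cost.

For any fixed open set, each office goes to its cheapest open site; total = fixed + service.
{Elton, Orton}: Z1→Elton 5·9=45, Z2→Elton 3·8=24, Z3→Orton 5·9=45, Z4→Orton 4·5=20. Service 134; fixed 48; total 182.
{Elton, Milton}: service 130 + fixed 58 = 188
{Norris, Milton}: Z1→Milton 4·9=36, Z2→Norris 6·8=48, Z3→Milton 5·9=45, Z4→Norris 3·5=15. Service 144; fixed 47; total 191.
{Elton, Norris, Milton, Orton, Joliet}: Z1→Milton 4·9=36, Z2→Elton 3·8=24, Z3→Milton 5·9=45, Z4→Norris 3·5=15. Service 120; fixed 106; total 226.
No other subset beats 182.

Open Elton and Orton; minimum total cost 182.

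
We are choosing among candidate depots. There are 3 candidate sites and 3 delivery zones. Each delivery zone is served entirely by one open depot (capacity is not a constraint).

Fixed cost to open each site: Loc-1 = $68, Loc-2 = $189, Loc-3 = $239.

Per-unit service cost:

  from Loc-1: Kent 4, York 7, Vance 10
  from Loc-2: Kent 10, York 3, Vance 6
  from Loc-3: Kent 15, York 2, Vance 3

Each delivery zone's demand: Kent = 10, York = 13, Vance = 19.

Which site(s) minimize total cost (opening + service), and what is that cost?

For any fixed open set, each delivery zone goes to its cheapest open site; total = fixed + service.
{Loc-1}: Kent→Loc-1 4·10=40, York→Loc-1 7·13=91, Vance→Loc-1 10·19=190. Service 321; fixed 68; total 389.
{Loc-1, Loc-3}: Kent→Loc-1 4·10=40, York→Loc-3 2·13=26, Vance→Loc-3 3·19=57. Service 123; fixed 307; total 430.
{Loc-2}: service 253 + fixed 189 = 442
{Loc-1, Loc-2, Loc-3}: Kent→Loc-1 4·10=40, York→Loc-3 2·13=26, Vance→Loc-3 3·19=57. Service 123; fixed 496; total 619.
(All 7 nonempty subsets were checked; Loc-1 only is lowest.)

Open Loc-1 only; minimum total cost 389.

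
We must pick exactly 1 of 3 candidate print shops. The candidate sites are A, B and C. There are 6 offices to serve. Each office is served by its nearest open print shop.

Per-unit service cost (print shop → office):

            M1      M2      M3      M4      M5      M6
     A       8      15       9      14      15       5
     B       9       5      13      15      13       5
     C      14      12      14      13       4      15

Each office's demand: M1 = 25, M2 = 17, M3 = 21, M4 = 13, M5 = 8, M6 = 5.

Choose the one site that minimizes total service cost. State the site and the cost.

Choose B only; total service cost 907.

With exactly 1 open, each office uses its cheapest among the chosen.
{B}: M1→B 9·25=225, M2→B 5·17=85, M3→B 13·21=273, M4→B 15·13=195, M5→B 13·8=104, M6→B 5·5=25. Service cost 907.
{A}: service cost 971
{C}: service cost 1124
Among all 3 size-1 choices, {B} is lowest.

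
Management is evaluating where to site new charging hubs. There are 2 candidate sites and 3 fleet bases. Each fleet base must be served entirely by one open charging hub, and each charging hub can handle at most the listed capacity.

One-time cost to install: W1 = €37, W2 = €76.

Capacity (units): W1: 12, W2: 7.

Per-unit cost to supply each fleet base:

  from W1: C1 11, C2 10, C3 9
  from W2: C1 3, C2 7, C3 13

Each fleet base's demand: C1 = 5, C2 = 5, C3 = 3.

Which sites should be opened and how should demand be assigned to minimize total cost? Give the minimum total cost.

Open {W1, W2}: C1→W2 3·5=15, C2→W1 10·5=50, C3→W1 9·3=27.
Loads: W1 carries 8/12, W2 carries 5/7. Service 92; fixed 113; total 205.
Next best feasible plan costs 230.

Minimum total cost: 205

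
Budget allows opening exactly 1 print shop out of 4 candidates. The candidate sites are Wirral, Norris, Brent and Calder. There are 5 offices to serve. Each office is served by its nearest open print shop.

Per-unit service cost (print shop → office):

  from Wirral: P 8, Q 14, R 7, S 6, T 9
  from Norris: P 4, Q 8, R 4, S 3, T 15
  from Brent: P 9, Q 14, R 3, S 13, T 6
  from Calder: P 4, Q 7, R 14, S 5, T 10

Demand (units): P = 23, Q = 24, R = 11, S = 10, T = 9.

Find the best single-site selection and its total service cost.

With exactly 1 open, each office uses its cheapest among the chosen.
{Norris}: P→Norris 4·23=92, Q→Norris 8·24=192, R→Norris 4·11=44, S→Norris 3·10=30, T→Norris 15·9=135. Service cost 493.
{Calder}: service cost 554
{Wirral}: service cost 738
Among all 4 size-1 choices, {Norris} is lowest.

Choose Norris only; total service cost 493.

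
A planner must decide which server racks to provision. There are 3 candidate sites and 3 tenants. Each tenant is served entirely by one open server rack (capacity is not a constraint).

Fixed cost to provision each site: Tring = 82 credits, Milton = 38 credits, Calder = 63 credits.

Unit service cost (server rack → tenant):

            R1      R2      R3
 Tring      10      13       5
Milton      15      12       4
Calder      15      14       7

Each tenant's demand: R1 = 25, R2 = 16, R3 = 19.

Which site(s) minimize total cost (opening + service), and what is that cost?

Open Tring only; minimum total cost 635.

For any fixed open set, each tenant goes to its cheapest open site; total = fixed + service.
{Tring}: R1→Tring 10·25=250, R2→Tring 13·16=208, R3→Tring 5·19=95. Service 553; fixed 82; total 635.
{Tring, Milton}: service 518 + fixed 120 = 638
{Milton}: R1→Milton 15·25=375, R2→Milton 12·16=192, R3→Milton 4·19=76. Service 643; fixed 38; total 681.
{Tring, Milton, Calder}: service 518 + fixed 183 = 701
(All 7 nonempty subsets were checked; Tring only is lowest.)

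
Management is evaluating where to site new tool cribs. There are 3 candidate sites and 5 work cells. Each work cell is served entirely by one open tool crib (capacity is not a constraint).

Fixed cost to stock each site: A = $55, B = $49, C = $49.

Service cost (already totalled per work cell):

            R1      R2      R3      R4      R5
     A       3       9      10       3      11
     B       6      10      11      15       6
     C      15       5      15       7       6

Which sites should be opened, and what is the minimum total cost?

For any fixed open set, each work cell goes to its cheapest open site; total = fixed + service.
{A}: R1→A 3, R2→A 9, R3→A 10, R4→A 3, R5→A 11. Service 36; fixed 55; total 91.
{B}: service 48 + fixed 49 = 97
{C}: R1→C 15, R2→C 5, R3→C 15, R4→C 7, R5→C 6. Service 48; fixed 49; total 97.
{A, B, C}: service 27 + fixed 153 = 180
No other subset beats 91.

Open A only; minimum total cost 91.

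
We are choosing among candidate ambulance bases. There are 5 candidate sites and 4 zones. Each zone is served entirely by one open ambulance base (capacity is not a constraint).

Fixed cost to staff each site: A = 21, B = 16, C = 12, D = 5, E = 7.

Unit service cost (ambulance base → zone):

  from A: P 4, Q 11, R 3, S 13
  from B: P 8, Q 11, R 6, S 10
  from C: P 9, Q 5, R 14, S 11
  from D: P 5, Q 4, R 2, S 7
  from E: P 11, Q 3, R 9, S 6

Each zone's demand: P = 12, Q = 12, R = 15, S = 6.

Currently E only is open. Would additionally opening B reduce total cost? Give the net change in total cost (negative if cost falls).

Current service cost with {E}: 339.
Adding B: each zone re-picks its cheapest; new service cost 258, saving 81.
Extra fixed cost: 16. Net change = 16 − 81 = -65.
(Totals: 346 → 281.)

Yes — net change −65 (cost falls by 65).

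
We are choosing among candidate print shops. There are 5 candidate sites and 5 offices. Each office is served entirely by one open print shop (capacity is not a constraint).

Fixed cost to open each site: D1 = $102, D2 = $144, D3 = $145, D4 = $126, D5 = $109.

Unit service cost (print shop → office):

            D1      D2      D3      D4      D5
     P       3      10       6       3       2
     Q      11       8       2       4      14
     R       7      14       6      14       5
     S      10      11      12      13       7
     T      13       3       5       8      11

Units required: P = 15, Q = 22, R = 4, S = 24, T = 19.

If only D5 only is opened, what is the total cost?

Each office is assigned to its cheapest site among the open ones.
{D5}: P→D5 2·15=30, Q→D5 14·22=308, R→D5 5·4=20, S→D5 7·24=168, T→D5 11·19=209. Service 735; fixed 109; total 844.

Total cost: 844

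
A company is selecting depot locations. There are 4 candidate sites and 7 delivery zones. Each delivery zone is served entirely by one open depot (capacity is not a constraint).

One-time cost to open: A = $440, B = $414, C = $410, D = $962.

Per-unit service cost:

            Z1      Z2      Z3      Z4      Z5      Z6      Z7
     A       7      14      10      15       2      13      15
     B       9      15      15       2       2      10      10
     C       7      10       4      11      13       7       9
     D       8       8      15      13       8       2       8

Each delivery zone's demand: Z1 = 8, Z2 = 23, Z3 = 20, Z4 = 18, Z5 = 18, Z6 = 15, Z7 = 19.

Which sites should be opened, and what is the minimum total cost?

Open C only; minimum total cost 1484.

For any fixed open set, each delivery zone goes to its cheapest open site; total = fixed + service.
{C}: Z1→C 7·8=56, Z2→C 10·23=230, Z3→C 4·20=80, Z4→C 11·18=198, Z5→C 13·18=234, Z6→C 7·15=105, Z7→C 9·19=171. Service 1074; fixed 410; total 1484.
{B, C}: Z1→C 7·8=56, Z2→C 10·23=230, Z3→C 4·20=80, Z4→B 2·18=36, Z5→B 2·18=36, Z6→C 7·15=105, Z7→C 9·19=171. Service 714; fixed 824; total 1538.
{B}: service 1129 + fixed 414 = 1543
{A, B, C, D}: Z1→A 7·8=56, Z2→D 8·23=184, Z3→C 4·20=80, Z4→B 2·18=36, Z5→A 2·18=36, Z6→D 2·15=30, Z7→D 8·19=152. Service 574; fixed 2226; total 2800.
No other subset beats 1484.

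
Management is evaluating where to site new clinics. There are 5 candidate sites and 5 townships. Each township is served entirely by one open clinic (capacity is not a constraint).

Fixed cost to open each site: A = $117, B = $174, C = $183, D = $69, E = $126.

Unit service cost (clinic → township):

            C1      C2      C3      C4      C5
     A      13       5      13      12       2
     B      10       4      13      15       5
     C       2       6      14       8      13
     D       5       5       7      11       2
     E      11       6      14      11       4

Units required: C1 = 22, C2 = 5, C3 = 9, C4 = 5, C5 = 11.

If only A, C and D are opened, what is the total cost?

Each township is assigned to its cheapest site among the open ones.
{A, C, D}: C1→C 2·22=44, C2→A 5·5=25, C3→D 7·9=63, C4→C 8·5=40, C5→A 2·11=22. Service 194; fixed 369; total 563.

Total cost: 563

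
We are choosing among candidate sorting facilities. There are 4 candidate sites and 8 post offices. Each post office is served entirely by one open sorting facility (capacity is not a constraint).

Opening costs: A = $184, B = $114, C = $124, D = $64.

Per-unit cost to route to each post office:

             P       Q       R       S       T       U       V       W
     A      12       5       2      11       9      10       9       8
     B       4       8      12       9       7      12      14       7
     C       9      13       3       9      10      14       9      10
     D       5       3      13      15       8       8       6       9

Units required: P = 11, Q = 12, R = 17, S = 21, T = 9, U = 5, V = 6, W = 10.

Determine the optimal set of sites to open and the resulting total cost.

Open C and D; minimum total cost 757.

For any fixed open set, each post office goes to its cheapest open site; total = fixed + service.
{C, D}: P→D 5·11=55, Q→D 3·12=36, R→C 3·17=51, S→C 9·21=189, T→D 8·9=72, U→D 8·5=40, V→D 6·6=36, W→D 9·10=90. Service 569; fixed 188; total 757.
{B, C, D}: service 529 + fixed 302 = 831
{A, D}: service 584 + fixed 248 = 832
{A, B, C, D}: service 512 + fixed 486 = 998
(All 15 nonempty subsets were checked; C and D is lowest.)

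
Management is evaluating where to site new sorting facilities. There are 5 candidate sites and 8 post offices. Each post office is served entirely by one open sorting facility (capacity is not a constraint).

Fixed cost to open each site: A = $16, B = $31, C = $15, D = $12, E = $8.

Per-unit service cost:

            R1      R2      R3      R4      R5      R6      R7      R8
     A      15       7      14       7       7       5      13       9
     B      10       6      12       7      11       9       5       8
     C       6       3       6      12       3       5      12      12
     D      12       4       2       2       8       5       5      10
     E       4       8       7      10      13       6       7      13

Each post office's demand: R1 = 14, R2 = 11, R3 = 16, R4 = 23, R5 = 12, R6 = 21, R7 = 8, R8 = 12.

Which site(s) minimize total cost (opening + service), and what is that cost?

For any fixed open set, each post office goes to its cheapest open site; total = fixed + service.
{C, D, E}: R1→E 4·14=56, R2→C 3·11=33, R3→D 2·16=32, R4→D 2·23=46, R5→C 3·12=36, R6→C 5·21=105, R7→D 5·8=40, R8→D 10·12=120. Service 468; fixed 35; total 503.
{A, C, D, E}: R1→E 4·14=56, R2→C 3·11=33, R3→D 2·16=32, R4→D 2·23=46, R5→C 3·12=36, R6→A 5·21=105, R7→D 5·8=40, R8→A 9·12=108. Service 456; fixed 51; total 507.
{B, C, D, E}: R1→E 4·14=56, R2→C 3·11=33, R3→D 2·16=32, R4→D 2·23=46, R5→C 3·12=36, R6→C 5·21=105, R7→B 5·8=40, R8→B 8·12=96. Service 444; fixed 66; total 510.
{A, B, C, D, E}: service 444 + fixed 82 = 526
No other subset beats 503.

Open C, D and E; minimum total cost 503.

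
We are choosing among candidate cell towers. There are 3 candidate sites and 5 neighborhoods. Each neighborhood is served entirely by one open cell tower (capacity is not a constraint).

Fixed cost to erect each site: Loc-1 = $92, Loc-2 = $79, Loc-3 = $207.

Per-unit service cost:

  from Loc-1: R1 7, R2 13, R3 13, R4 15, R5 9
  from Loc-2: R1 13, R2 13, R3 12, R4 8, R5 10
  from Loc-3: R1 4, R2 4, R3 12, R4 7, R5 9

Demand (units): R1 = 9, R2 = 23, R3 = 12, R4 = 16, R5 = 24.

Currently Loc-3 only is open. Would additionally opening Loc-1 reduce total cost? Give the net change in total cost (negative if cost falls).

Current service cost with {Loc-3}: 600.
Adding Loc-1: each neighborhood re-picks its cheapest; new service cost 600, saving 0.
Extra fixed cost: 92. Net change = 92 − 0 = 92.
(Totals: 807 → 899.)

No — net change +92 (cost rises by 92).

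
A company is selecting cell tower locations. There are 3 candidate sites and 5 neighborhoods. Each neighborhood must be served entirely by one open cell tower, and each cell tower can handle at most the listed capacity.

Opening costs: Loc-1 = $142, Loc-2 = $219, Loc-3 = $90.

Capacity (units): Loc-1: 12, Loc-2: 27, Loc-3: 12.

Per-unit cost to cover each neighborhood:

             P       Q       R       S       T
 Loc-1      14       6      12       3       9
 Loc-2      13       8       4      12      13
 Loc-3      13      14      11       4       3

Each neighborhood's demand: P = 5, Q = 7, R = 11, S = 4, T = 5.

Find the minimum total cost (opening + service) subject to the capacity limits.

Open {Loc-2, Loc-3}: P→Loc-2 13·5=65, Q→Loc-2 8·7=56, R→Loc-2 4·11=44, S→Loc-3 4·4=16, T→Loc-3 3·5=15.
Loads: Loc-2 carries 23/27, Loc-3 carries 9/12. Service 196; fixed 309; total 505.
Next best feasible plan costs 537.

Minimum total cost: 505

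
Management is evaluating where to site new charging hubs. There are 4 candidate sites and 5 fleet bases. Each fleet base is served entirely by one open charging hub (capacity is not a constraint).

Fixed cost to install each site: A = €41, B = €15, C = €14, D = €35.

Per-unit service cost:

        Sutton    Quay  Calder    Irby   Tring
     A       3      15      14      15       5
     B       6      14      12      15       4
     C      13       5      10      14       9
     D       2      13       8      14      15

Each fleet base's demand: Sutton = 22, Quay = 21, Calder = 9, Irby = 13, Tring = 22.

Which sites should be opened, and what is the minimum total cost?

Open B, C and D; minimum total cost 555.

For any fixed open set, each fleet base goes to its cheapest open site; total = fixed + service.
{B, C, D}: Sutton→D 2·22=44, Quay→C 5·21=105, Calder→D 8·9=72, Irby→C 14·13=182, Tring→B 4·22=88. Service 491; fixed 64; total 555.
{A, B, C, D}: Sutton→D 2·22=44, Quay→C 5·21=105, Calder→D 8·9=72, Irby→C 14·13=182, Tring→B 4·22=88. Service 491; fixed 105; total 596.
{A, B, C}: Sutton→A 3·22=66, Quay→C 5·21=105, Calder→C 10·9=90, Irby→C 14·13=182, Tring→B 4·22=88. Service 531; fixed 70; total 601.
{C}: service 861 + fixed 14 = 875
(All 15 nonempty subsets were checked; B, C and D is lowest.)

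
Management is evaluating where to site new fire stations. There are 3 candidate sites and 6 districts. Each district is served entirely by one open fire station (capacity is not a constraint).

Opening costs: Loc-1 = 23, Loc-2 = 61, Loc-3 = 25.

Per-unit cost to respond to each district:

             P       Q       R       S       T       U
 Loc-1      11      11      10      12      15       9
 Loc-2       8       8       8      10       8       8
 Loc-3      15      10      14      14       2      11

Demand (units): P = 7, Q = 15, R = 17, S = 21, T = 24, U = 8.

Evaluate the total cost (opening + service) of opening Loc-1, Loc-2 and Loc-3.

Each district is assigned to its cheapest site among the open ones.
{Loc-1, Loc-2, Loc-3}: P→Loc-2 8·7=56, Q→Loc-2 8·15=120, R→Loc-2 8·17=136, S→Loc-2 10·21=210, T→Loc-3 2·24=48, U→Loc-2 8·8=64. Service 634; fixed 109; total 743.

Total cost: 743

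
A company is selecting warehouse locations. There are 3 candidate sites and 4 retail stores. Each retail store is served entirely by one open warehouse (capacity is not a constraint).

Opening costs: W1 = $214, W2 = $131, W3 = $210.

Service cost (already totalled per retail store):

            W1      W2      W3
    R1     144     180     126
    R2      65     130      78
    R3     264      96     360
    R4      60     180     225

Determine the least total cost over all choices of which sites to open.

Minimum total cost: 710

For any fixed open set, each retail store goes to its cheapest open site; total = fixed + service.
{W1, W2}: R1→W1 144, R2→W1 65, R3→W2 96, R4→W1 60. Service 365; fixed 345; total 710.
{W2}: service 586 + fixed 131 = 717
{W1}: R1→W1 144, R2→W1 65, R3→W1 264, R4→W1 60. Service 533; fixed 214; total 747.
{W1, W2, W3}: R1→W3 126, R2→W1 65, R3→W2 96, R4→W1 60. Service 347; fixed 555; total 902.
(All 7 nonempty subsets were checked; W1 and W2 is lowest.)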